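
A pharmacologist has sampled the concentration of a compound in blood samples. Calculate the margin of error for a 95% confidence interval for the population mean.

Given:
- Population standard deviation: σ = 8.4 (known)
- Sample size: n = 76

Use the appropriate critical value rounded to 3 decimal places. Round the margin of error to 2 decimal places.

The population standard deviation σ is known, so use the z-interval margin of error formula.

For 95% confidence, z* = 1.96 (from standard normal table)

Margin of error formula for z-interval: E = z* × σ/√n

E = 1.96 × 8.4/√76
  = 1.96 × 0.963546
  = 1.8886

Rounded to 2 decimal places:

1.89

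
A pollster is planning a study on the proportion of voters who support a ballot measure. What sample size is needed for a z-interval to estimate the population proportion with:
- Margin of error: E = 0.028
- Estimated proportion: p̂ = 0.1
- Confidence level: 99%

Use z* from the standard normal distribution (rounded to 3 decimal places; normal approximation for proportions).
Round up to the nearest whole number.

Using z* for proportion z-interval (normal approximation).

For 99% confidence, z* = 2.576 (from standard normal table)

Sample size formula for proportion z-interval: n = z*²p̂(1-p̂)/E²

n = 2.576² × 0.1 × 0.9 / 0.028²
  = 6.635776 × 0.09 / 0.000784
  = 761.7600

Round up to the nearest whole number: n = 762

762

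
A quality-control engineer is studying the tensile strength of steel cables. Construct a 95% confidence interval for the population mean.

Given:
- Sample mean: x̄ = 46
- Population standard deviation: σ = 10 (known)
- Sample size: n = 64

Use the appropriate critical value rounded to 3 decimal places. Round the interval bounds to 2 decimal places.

The population standard deviation σ is known, so use a z-interval (standard normal critical value).

For 95% confidence, z* = 1.96 (from standard normal table)

Standard error: SE = σ/√n = 10/√64 = 1.250000

Margin of error: E = z* × SE = 1.96 × 1.250000 = 2.4500

Z-interval: x̄ ± E = 46 ± 2.4500 = (43.5500, 48.4500)

Rounded to 2 decimal places:

(43.55, 48.45)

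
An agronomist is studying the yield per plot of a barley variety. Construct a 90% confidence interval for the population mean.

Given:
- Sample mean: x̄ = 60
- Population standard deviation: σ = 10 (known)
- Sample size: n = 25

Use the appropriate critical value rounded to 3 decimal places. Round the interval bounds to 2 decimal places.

The population standard deviation σ is known, so use a z-interval (standard normal critical value).

For 90% confidence, z* = 1.645 (from standard normal table)

Standard error: SE = σ/√n = 10/√25 = 2.000000

Margin of error: E = z* × SE = 1.645 × 2.000000 = 3.2900

Z-interval: x̄ ± E = 60 ± 3.2900 = (56.7100, 63.2900)

Rounded to 2 decimal places:

(56.71, 63.29)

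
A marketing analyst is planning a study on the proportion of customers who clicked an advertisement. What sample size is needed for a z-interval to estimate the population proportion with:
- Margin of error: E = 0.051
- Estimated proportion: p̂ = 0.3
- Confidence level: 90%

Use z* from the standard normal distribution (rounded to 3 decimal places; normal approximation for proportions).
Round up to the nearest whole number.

Using z* for proportion z-interval (normal approximation).

For 90% confidence, z* = 1.645 (from standard normal table)

Sample size formula for proportion z-interval: n = z*²p̂(1-p̂)/E²

n = 1.645² × 0.3 × 0.7 / 0.051²
  = 2.706025 × 0.21 / 0.002601
  = 218.4795

Round up to the nearest whole number: n = 219

219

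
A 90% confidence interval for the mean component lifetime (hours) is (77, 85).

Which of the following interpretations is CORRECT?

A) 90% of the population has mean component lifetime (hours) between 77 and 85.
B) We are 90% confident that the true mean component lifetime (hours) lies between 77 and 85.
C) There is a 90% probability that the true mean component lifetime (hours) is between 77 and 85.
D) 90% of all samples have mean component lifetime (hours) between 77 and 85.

A confidence interval represents our confidence in the procedure, not a probability statement about the parameter.

Key concept: If we repeated this sampling process many times and computed a 90% CI each time, about 90% of those intervals would contain the true population parameter.

For this specific interval (77, 85):
- Midpoint (point estimate): 81
- Margin of error: 4

The correct interpretation is the one stating confidence that the true parameter lies in the interval — option B.

B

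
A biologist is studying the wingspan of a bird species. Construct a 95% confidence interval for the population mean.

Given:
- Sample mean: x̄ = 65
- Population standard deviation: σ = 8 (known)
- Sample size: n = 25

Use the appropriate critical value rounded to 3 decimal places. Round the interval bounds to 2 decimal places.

The population standard deviation σ is known, so use a z-interval (standard normal critical value).

For 95% confidence, z* = 1.96 (from standard normal table)

Standard error: SE = σ/√n = 8/√25 = 1.600000

Margin of error: E = z* × SE = 1.96 × 1.600000 = 3.1360

Z-interval: x̄ ± E = 65 ± 3.1360 = (61.8640, 68.1360)

Rounded to 2 decimal places:

(61.86, 68.14)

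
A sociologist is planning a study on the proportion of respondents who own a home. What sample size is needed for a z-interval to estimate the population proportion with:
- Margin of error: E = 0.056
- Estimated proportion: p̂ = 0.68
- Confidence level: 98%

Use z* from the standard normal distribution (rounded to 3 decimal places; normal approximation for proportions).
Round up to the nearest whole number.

Using z* for proportion z-interval (normal approximation).

For 98% confidence, z* = 2.326 (from standard normal table)

Sample size formula for proportion z-interval: n = z*²p̂(1-p̂)/E²

n = 2.326² × 0.68 × 0.32 / 0.056²
  = 5.410276 × 0.2176 / 0.003136
  = 375.4069

Round up to the nearest whole number: n = 376

376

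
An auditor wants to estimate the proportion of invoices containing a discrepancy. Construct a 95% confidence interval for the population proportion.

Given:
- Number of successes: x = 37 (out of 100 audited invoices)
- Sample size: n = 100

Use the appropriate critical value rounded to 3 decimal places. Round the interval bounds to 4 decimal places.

Sample proportion: p̂ = 37/100 = 0.370000

Check conditions for normal approximation:
  np̂ = 37 ≥ 10 ✓
  n(1-p̂) = 63 ≥ 10 ✓

The sample is large enough, so use a z-interval (normal approximation) for the proportion.

For 95% confidence, z* = 1.96 (from standard normal table)

Standard error: SE = √(p̂(1-p̂)/n) = √(0.370000×0.630000/100) = 0.04828043

Margin of error: E = z* × SE = 1.96 × 0.04828043 = 0.094630

Z-interval: p̂ ± E = 0.370000 ± 0.094630 = (0.275370, 0.464630)

Rounded to 4 decimal places:

(0.2754, 0.4646)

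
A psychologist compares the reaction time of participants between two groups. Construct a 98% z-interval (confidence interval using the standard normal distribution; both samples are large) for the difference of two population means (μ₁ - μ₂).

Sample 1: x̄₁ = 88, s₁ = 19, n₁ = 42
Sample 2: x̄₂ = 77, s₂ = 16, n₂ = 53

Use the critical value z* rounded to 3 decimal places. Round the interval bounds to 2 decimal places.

Both samples are large (n₁ = 42 ≥ 30, n₂ = 53 ≥ 30), so a z-interval for the difference of means applies.

Point estimate: x̄₁ - x̄₂ = 88 - 77 = 11

Standard error: SE = √(s₁²/n₁ + s₂²/n₂)
= √(19²/42 + 16²/53)
= √(8.595238 + 4.830189)
= 3.664072

For 98% confidence, z* = 2.326 (from standard normal table)
Margin of error: E = z* × SE = 2.326 × 3.664072 = 8.5226

Z-interval: (x̄₁ - x̄₂) ± E = 11 ± 8.5226 = (2.4774, 19.5226)

Rounded to 2 decimal places:

(2.48, 19.52)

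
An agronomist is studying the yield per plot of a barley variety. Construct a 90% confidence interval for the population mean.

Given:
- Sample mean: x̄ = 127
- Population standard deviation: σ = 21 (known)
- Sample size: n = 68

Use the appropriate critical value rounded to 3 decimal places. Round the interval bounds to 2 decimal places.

The population standard deviation σ is known, so use a z-interval (standard normal critical value).

For 90% confidence, z* = 1.645 (from standard normal table)

Standard error: SE = σ/√n = 21/√68 = 2.546624

Margin of error: E = z* × SE = 1.645 × 2.546624 = 4.1892

Z-interval: x̄ ± E = 127 ± 4.1892 = (122.8108, 131.1892)

Rounded to 2 decimal places:

(122.81, 131.19)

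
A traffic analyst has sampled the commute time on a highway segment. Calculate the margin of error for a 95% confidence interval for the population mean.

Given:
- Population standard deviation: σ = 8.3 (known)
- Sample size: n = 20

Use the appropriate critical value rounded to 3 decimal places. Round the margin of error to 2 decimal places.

The population standard deviation σ is known, so use the z-interval margin of error formula.

For 95% confidence, z* = 1.96 (from standard normal table)

Margin of error formula for z-interval: E = z* × σ/√n

E = 1.96 × 8.3/√20
  = 1.96 × 1.855936
  = 3.6376

Rounded to 2 decimal places:

3.64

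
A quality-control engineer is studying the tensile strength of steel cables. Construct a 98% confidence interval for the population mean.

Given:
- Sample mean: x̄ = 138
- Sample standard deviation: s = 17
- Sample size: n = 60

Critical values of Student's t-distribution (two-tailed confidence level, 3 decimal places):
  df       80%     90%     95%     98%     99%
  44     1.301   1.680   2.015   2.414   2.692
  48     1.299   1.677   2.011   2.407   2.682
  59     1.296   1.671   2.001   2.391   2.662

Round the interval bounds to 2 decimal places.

The population standard deviation σ is unknown (only the sample standard deviation s is given), so use a t-interval with df = n - 1 = 60 - 1 = 59.

For 98% confidence with df = 59, t* = 2.391 (from t-table)

Standard error: SE = s/√n = 17/√60 = 2.194691

Margin of error: E = t* × SE = 2.391 × 2.194691 = 5.2475

T-interval: x̄ ± E = 138 ± 5.2475 = (132.7525, 143.2475)

Rounded to 2 decimal places:

(132.75, 143.25)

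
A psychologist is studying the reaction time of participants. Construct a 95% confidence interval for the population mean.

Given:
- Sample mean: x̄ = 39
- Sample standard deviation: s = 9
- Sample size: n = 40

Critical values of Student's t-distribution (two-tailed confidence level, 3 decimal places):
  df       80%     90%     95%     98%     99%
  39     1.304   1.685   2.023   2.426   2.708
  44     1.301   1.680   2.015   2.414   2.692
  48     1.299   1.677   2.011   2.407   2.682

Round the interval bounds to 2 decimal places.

The population standard deviation σ is unknown (only the sample standard deviation s is given), so use a t-interval with df = n - 1 = 40 - 1 = 39.

For 95% confidence with df = 39, t* = 2.023 (from t-table)

Standard error: SE = s/√n = 9/√40 = 1.423025

Margin of error: E = t* × SE = 2.023 × 1.423025 = 2.8788

T-interval: x̄ ± E = 39 ± 2.8788 = (36.1212, 41.8788)

Rounded to 2 decimal places:

(36.12, 41.88)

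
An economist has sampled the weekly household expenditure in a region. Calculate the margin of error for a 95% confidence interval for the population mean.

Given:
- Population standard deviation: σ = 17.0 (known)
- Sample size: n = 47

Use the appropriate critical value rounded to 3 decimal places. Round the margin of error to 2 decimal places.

The population standard deviation σ is known, so use the z-interval margin of error formula.

For 95% confidence, z* = 1.96 (from standard normal table)

Margin of error formula for z-interval: E = z* × σ/√n

E = 1.96 × 17.0/√47
  = 1.96 × 2.479705
  = 4.8602

Rounded to 2 decimal places:

4.86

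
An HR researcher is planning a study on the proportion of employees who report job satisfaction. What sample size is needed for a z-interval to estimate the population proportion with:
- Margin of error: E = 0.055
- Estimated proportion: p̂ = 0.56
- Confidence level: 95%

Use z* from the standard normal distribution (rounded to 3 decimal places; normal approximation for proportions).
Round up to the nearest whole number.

Using z* for proportion z-interval (normal approximation).

For 95% confidence, z* = 1.96 (from standard normal table)

Sample size formula for proportion z-interval: n = z*²p̂(1-p̂)/E²

n = 1.96² × 0.56 × 0.44 / 0.055²
  = 3.8416 × 0.2464 / 0.003025
  = 312.9158

Round up to the nearest whole number: n = 313

313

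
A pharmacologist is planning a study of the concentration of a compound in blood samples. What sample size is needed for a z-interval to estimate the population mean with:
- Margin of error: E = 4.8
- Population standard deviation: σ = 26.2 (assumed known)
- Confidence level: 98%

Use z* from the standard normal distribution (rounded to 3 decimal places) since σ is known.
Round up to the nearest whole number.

Using z* since population σ is known (z-interval formula).

For 98% confidence, z* = 2.326 (from standard normal table)

Sample size formula for z-interval: n = (z*σ/E)²

n = (2.326 × 26.2 / 4.8)²
  = (12.696083)²
  = 161.1905

Round up to the nearest whole number: n = 162

162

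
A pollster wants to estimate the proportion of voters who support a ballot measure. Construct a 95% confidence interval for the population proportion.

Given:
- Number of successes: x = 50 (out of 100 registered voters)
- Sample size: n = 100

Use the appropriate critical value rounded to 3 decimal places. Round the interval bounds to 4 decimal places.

Sample proportion: p̂ = 50/100 = 0.500000

Check conditions for normal approximation:
  np̂ = 50 ≥ 10 ✓
  n(1-p̂) = 50 ≥ 10 ✓

The sample is large enough, so use a z-interval (normal approximation) for the proportion.

For 95% confidence, z* = 1.96 (from standard normal table)

Standard error: SE = √(p̂(1-p̂)/n) = √(0.500000×0.500000/100) = 0.05000000

Margin of error: E = z* × SE = 1.96 × 0.05000000 = 0.098000

Z-interval: p̂ ± E = 0.500000 ± 0.098000 = (0.402000, 0.598000)

Rounded to 4 decimal places:

(0.4020, 0.5980)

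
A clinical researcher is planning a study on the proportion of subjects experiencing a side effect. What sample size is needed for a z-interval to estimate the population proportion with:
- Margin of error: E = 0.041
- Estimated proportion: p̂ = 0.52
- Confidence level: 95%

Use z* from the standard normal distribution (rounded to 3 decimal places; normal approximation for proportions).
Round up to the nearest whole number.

Using z* for proportion z-interval (normal approximation).

For 95% confidence, z* = 1.96 (from standard normal table)

Sample size formula for proportion z-interval: n = z*²p̂(1-p̂)/E²

n = 1.96² × 0.52 × 0.48 / 0.041²
  = 3.8416 × 0.2496 / 0.001681
  = 570.4125

Round up to the nearest whole number: n = 571

571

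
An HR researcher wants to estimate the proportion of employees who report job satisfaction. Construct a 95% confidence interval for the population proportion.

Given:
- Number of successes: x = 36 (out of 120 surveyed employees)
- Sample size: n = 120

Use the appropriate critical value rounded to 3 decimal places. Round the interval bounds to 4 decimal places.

Sample proportion: p̂ = 36/120 = 0.300000

Check conditions for normal approximation:
  np̂ = 36 ≥ 10 ✓
  n(1-p̂) = 84 ≥ 10 ✓

The sample is large enough, so use a z-interval (normal approximation) for the proportion.

For 95% confidence, z* = 1.96 (from standard normal table)

Standard error: SE = √(p̂(1-p̂)/n) = √(0.300000×0.700000/120) = 0.04183300

Margin of error: E = z* × SE = 1.96 × 0.04183300 = 0.081993

Z-interval: p̂ ± E = 0.300000 ± 0.081993 = (0.218007, 0.381993)

Rounded to 4 decimal places:

(0.2180, 0.3820)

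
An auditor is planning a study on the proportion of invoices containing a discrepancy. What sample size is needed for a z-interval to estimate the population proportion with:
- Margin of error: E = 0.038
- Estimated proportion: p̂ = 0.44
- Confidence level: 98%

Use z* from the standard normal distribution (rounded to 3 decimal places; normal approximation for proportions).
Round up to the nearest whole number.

Using z* for proportion z-interval (normal approximation).

For 98% confidence, z* = 2.326 (from standard normal table)

Sample size formula for proportion z-interval: n = z*²p̂(1-p̂)/E²

n = 2.326² × 0.44 × 0.56 / 0.038²
  = 5.410276 × 0.2464 / 0.001444
  = 923.1939

Round up to the nearest whole number: n = 924

924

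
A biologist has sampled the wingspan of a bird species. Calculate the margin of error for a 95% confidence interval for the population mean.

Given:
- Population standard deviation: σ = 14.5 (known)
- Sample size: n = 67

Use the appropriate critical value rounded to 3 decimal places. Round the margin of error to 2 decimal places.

The population standard deviation σ is known, so use the z-interval margin of error formula.

For 95% confidence, z* = 1.96 (from standard normal table)

Margin of error formula for z-interval: E = z* × σ/√n

E = 1.96 × 14.5/√67
  = 1.96 × 1.771457
  = 3.4721

Rounded to 2 decimal places:

3.47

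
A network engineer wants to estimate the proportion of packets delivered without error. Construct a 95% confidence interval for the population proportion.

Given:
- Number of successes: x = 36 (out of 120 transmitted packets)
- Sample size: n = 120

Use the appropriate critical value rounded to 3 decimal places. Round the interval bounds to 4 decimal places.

Sample proportion: p̂ = 36/120 = 0.300000

Check conditions for normal approximation:
  np̂ = 36 ≥ 10 ✓
  n(1-p̂) = 84 ≥ 10 ✓

The sample is large enough, so use a z-interval (normal approximation) for the proportion.

For 95% confidence, z* = 1.96 (from standard normal table)

Standard error: SE = √(p̂(1-p̂)/n) = √(0.300000×0.700000/120) = 0.04183300

Margin of error: E = z* × SE = 1.96 × 0.04183300 = 0.081993

Z-interval: p̂ ± E = 0.300000 ± 0.081993 = (0.218007, 0.381993)

Rounded to 4 decimal places:

(0.2180, 0.3820)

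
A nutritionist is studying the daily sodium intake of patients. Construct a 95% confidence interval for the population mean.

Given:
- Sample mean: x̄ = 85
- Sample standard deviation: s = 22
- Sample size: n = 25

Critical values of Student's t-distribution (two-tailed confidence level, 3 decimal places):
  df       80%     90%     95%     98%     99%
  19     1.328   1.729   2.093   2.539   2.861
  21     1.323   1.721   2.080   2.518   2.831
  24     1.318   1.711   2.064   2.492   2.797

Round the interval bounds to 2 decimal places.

The population standard deviation σ is unknown (only the sample standard deviation s is given), so use a t-interval with df = n - 1 = 25 - 1 = 24.

For 95% confidence with df = 24, t* = 2.064 (from t-table)

Standard error: SE = s/√n = 22/√25 = 4.400000

Margin of error: E = t* × SE = 2.064 × 4.400000 = 9.0816

T-interval: x̄ ± E = 85 ± 9.0816 = (75.9184, 94.0816)

Rounded to 2 decimal places:

(75.92, 94.08)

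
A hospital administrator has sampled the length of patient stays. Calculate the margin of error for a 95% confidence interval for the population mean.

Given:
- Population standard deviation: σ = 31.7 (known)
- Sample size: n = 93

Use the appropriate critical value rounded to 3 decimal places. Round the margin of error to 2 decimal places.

The population standard deviation σ is known, so use the z-interval margin of error formula.

For 95% confidence, z* = 1.96 (from standard normal table)

Margin of error formula for z-interval: E = z* × σ/√n

E = 1.96 × 31.7/√93
  = 1.96 × 3.287137
  = 6.4428

Rounded to 2 decimal places:

6.44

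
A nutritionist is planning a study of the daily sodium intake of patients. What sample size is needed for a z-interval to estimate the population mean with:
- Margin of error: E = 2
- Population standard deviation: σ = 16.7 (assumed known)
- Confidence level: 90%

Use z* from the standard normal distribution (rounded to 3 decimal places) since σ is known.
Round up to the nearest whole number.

Using z* since population σ is known (z-interval formula).

For 90% confidence, z* = 1.645 (from standard normal table)

Sample size formula for z-interval: n = (z*σ/E)²

n = (1.645 × 16.7 / 2)²
  = (13.735750)²
  = 188.6708

Round up to the nearest whole number: n = 189

189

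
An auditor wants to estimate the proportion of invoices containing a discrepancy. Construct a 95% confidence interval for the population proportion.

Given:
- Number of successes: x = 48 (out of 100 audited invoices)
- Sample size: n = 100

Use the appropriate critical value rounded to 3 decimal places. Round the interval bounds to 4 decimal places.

Sample proportion: p̂ = 48/100 = 0.480000

Check conditions for normal approximation:
  np̂ = 48 ≥ 10 ✓
  n(1-p̂) = 52 ≥ 10 ✓

The sample is large enough, so use a z-interval (normal approximation) for the proportion.

For 95% confidence, z* = 1.96 (from standard normal table)

Standard error: SE = √(p̂(1-p̂)/n) = √(0.480000×0.520000/100) = 0.04995998

Margin of error: E = z* × SE = 1.96 × 0.04995998 = 0.097922

Z-interval: p̂ ± E = 0.480000 ± 0.097922 = (0.382078, 0.577922)

Rounded to 4 decimal places:

(0.3821, 0.5779)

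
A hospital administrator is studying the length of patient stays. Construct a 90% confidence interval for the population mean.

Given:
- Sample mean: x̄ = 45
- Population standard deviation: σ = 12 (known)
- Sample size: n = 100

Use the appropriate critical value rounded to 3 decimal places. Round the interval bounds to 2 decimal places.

The population standard deviation σ is known, so use a z-interval (standard normal critical value).

For 90% confidence, z* = 1.645 (from standard normal table)

Standard error: SE = σ/√n = 12/√100 = 1.200000

Margin of error: E = z* × SE = 1.645 × 1.200000 = 1.9740

Z-interval: x̄ ± E = 45 ± 1.9740 = (43.0260, 46.9740)

Rounded to 2 decimal places:

(43.03, 46.97)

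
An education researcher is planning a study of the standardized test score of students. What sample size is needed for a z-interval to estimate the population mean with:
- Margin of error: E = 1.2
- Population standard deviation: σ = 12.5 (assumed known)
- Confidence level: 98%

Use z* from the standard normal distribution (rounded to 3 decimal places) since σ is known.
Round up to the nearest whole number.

Using z* since population σ is known (z-interval formula).

For 98% confidence, z* = 2.326 (from standard normal table)

Sample size formula for z-interval: n = (z*σ/E)²

n = (2.326 × 12.5 / 1.2)²
  = (24.229167)²
  = 587.0525

Round up to the nearest whole number: n = 588

588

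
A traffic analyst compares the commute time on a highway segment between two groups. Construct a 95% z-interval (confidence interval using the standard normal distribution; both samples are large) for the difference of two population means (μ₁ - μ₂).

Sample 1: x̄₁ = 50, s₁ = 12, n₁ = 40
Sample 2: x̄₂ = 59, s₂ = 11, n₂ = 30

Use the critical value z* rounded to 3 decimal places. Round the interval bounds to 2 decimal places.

Both samples are large (n₁ = 40 ≥ 30, n₂ = 30 ≥ 30), so a z-interval for the difference of means applies.

Point estimate: x̄₁ - x̄₂ = 50 - 59 = -9

Standard error: SE = √(s₁²/n₁ + s₂²/n₂)
= √(12²/40 + 11²/30)
= √(3.600000 + 4.033333)
= 2.762849

For 95% confidence, z* = 1.96 (from standard normal table)
Margin of error: E = z* × SE = 1.96 × 2.762849 = 5.4152

Z-interval: (x̄₁ - x̄₂) ± E = -9 ± 5.4152 = (-14.4152, -3.5848)

Rounded to 2 decimal places:

(-14.42, -3.58)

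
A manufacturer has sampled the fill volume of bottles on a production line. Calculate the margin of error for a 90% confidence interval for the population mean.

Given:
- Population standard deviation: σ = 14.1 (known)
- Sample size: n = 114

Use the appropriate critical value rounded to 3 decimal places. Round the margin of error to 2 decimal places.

The population standard deviation σ is known, so use the z-interval margin of error formula.

For 90% confidence, z* = 1.645 (from standard normal table)

Margin of error formula for z-interval: E = z* × σ/√n

E = 1.645 × 14.1/√114
  = 1.645 × 1.320586
  = 2.1724

Rounded to 2 decimal places:

2.17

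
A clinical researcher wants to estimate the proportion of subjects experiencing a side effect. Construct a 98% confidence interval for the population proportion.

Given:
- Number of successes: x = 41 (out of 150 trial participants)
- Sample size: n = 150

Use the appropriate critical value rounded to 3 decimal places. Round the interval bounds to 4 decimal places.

Sample proportion: p̂ = 41/150 = 0.273333

Check conditions for normal approximation:
  np̂ = 41 ≥ 10 ✓
  n(1-p̂) = 109 ≥ 10 ✓

The sample is large enough, so use a z-interval (normal approximation) for the proportion.

For 98% confidence, z* = 2.326 (from standard normal table)

Standard error: SE = √(p̂(1-p̂)/n) = √(0.273333×0.726667/150) = 0.03638885

Margin of error: E = z* × SE = 2.326 × 0.03638885 = 0.084640

Z-interval: p̂ ± E = 0.273333 ± 0.084640 = (0.188693, 0.357974)

Rounded to 4 decimal places:

(0.1887, 0.3580)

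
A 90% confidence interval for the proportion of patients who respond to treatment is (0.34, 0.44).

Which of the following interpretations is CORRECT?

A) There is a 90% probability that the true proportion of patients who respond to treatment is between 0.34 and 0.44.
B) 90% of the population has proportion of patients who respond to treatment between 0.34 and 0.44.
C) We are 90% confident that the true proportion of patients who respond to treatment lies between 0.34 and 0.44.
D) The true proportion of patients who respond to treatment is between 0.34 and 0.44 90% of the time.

A confidence interval represents our confidence in the procedure, not a probability statement about the parameter.

Key concept: If we repeated this sampling process many times and computed a 90% CI each time, about 90% of those intervals would contain the true population parameter.

For this specific interval (0.34, 0.44):
- Midpoint (point estimate): 0.39
- Margin of error: 0.05

The correct interpretation is the one stating confidence that the true parameter lies in the interval — option C.

C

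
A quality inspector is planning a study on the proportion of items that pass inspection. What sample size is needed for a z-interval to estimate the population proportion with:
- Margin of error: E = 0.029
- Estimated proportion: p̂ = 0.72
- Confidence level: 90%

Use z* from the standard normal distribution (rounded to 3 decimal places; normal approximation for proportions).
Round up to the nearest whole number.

Using z* for proportion z-interval (normal approximation).

For 90% confidence, z* = 1.645 (from standard normal table)

Sample size formula for proportion z-interval: n = z*²p̂(1-p̂)/E²

n = 1.645² × 0.72 × 0.28 / 0.029²
  = 2.706025 × 0.2016 / 0.000841
  = 648.6738

Round up to the nearest whole number: n = 649

649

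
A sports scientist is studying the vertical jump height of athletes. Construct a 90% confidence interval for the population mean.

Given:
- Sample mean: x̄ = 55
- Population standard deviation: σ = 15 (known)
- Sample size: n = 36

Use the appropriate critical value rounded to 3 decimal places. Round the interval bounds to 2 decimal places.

The population standard deviation σ is known, so use a z-interval (standard normal critical value).

For 90% confidence, z* = 1.645 (from standard normal table)

Standard error: SE = σ/√n = 15/√36 = 2.500000

Margin of error: E = z* × SE = 1.645 × 2.500000 = 4.1125

Z-interval: x̄ ± E = 55 ± 4.1125 = (50.8875, 59.1125)

Rounded to 2 decimal places:

(50.89, 59.11)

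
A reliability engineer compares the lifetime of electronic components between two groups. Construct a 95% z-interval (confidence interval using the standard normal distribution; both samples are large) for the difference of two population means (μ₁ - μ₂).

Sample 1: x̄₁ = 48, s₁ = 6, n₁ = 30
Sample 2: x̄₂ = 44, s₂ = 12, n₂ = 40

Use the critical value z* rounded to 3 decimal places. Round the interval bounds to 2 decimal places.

Both samples are large (n₁ = 30 ≥ 30, n₂ = 40 ≥ 30), so a z-interval for the difference of means applies.

Point estimate: x̄₁ - x̄₂ = 48 - 44 = 4

Standard error: SE = √(s₁²/n₁ + s₂²/n₂)
= √(6²/30 + 12²/40)
= √(1.200000 + 3.600000)
= 2.190890

For 95% confidence, z* = 1.96 (from standard normal table)
Margin of error: E = z* × SE = 1.96 × 2.190890 = 4.2941

Z-interval: (x̄₁ - x̄₂) ± E = 4 ± 4.2941 = (-0.2941, 8.2941)

Rounded to 2 decimal places:

(-0.29, 8.29)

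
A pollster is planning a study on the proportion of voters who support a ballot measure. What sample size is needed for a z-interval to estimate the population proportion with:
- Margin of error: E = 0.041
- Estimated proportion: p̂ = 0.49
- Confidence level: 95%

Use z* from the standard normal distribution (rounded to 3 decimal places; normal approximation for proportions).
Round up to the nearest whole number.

Using z* for proportion z-interval (normal approximation).

For 95% confidence, z* = 1.96 (from standard normal table)

Sample size formula for proportion z-interval: n = z*²p̂(1-p̂)/E²

n = 1.96² × 0.49 × 0.51 / 0.041²
  = 3.8416 × 0.2499 / 0.001681
  = 571.0981

Round up to the nearest whole number: n = 572

572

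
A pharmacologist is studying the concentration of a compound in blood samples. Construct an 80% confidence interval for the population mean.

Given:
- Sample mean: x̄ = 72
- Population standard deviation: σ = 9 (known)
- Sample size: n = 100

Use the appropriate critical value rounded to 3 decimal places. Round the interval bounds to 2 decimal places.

The population standard deviation σ is known, so use a z-interval (standard normal critical value).

For 80% confidence, z* = 1.282 (from standard normal table)

Standard error: SE = σ/√n = 9/√100 = 0.900000

Margin of error: E = z* × SE = 1.282 × 0.900000 = 1.1538

Z-interval: x̄ ± E = 72 ± 1.1538 = (70.8462, 73.1538)

Rounded to 2 decimal places:

(70.85, 73.15)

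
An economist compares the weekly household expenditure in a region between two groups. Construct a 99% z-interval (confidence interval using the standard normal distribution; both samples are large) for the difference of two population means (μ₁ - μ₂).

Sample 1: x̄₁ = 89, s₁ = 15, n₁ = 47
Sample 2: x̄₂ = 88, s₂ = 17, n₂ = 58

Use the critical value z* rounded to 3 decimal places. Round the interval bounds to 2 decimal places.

Both samples are large (n₁ = 47 ≥ 30, n₂ = 58 ≥ 30), so a z-interval for the difference of means applies.

Point estimate: x̄₁ - x̄₂ = 89 - 88 = 1

Standard error: SE = √(s₁²/n₁ + s₂²/n₂)
= √(15²/47 + 17²/58)
= √(4.787234 + 4.982759)
= 3.125699

For 99% confidence, z* = 2.576 (from standard normal table)
Margin of error: E = z* × SE = 2.576 × 3.125699 = 8.0518

Z-interval: (x̄₁ - x̄₂) ± E = 1 ± 8.0518 = (-7.0518, 9.0518)

Rounded to 2 decimal places:

(-7.05, 9.05)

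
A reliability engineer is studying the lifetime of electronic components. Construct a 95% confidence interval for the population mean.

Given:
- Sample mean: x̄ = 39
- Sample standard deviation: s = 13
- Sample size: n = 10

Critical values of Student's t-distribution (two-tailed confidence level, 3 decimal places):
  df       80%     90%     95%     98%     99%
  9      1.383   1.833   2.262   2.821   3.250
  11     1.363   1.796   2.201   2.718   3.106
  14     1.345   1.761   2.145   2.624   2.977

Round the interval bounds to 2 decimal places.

The population standard deviation σ is unknown (only the sample standard deviation s is given), so use a t-interval with df = n - 1 = 10 - 1 = 9.

For 95% confidence with df = 9, t* = 2.262 (from t-table)

Standard error: SE = s/√n = 13/√10 = 4.110961

Margin of error: E = t* × SE = 2.262 × 4.110961 = 9.2990

T-interval: x̄ ± E = 39 ± 9.2990 = (29.7010, 48.2990)

Rounded to 2 decimal places:

(29.70, 48.30)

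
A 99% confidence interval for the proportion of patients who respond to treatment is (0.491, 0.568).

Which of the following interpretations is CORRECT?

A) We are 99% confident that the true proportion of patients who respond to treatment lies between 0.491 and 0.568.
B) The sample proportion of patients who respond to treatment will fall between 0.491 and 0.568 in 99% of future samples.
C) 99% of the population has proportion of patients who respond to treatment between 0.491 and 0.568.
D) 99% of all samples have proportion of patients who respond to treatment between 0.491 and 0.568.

A confidence interval represents our confidence in the procedure, not a probability statement about the parameter.

Key concept: If we repeated this sampling process many times and computed a 99% CI each time, about 99% of those intervals would contain the true population parameter.

For this specific interval (0.491, 0.568):
- Midpoint (point estimate): 0.5295
- Margin of error: 0.0385

The correct interpretation is the one stating confidence that the true parameter lies in the interval — option A.

A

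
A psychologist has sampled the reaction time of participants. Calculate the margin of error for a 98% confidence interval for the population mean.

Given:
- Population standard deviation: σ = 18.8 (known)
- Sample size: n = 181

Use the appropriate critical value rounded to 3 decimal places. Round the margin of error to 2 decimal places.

The population standard deviation σ is known, so use the z-interval margin of error formula.

For 98% confidence, z* = 2.326 (from standard normal table)

Margin of error formula for z-interval: E = z* × σ/√n

E = 2.326 × 18.8/√181
  = 2.326 × 1.397393
  = 3.2503

Rounded to 2 decimal places:

3.25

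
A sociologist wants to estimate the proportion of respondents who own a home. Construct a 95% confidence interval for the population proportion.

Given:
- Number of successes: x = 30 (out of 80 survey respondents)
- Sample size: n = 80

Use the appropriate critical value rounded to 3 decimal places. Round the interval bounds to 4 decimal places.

Sample proportion: p̂ = 30/80 = 0.375000

Check conditions for normal approximation:
  np̂ = 30 ≥ 10 ✓
  n(1-p̂) = 50 ≥ 10 ✓

The sample is large enough, so use a z-interval (normal approximation) for the proportion.

For 95% confidence, z* = 1.96 (from standard normal table)

Standard error: SE = √(p̂(1-p̂)/n) = √(0.375000×0.625000/80) = 0.05412659

Margin of error: E = z* × SE = 1.96 × 0.05412659 = 0.106088

Z-interval: p̂ ± E = 0.375000 ± 0.106088 = (0.268912, 0.481088)

Rounded to 4 decimal places:

(0.2689, 0.4811)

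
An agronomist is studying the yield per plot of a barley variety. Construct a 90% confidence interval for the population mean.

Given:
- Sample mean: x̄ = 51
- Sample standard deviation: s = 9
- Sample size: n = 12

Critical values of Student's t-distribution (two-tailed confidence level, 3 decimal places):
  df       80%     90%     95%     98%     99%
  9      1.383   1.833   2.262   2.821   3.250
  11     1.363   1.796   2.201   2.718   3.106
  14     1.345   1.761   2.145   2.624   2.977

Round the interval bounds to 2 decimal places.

The population standard deviation σ is unknown (only the sample standard deviation s is given), so use a t-interval with df = n - 1 = 12 - 1 = 11.

For 90% confidence with df = 11, t* = 1.796 (from t-table)

Standard error: SE = s/√n = 9/√12 = 2.598076

Margin of error: E = t* × SE = 1.796 × 2.598076 = 4.6661

T-interval: x̄ ± E = 51 ± 4.6661 = (46.3339, 55.6661)

Rounded to 2 decimal places:

(46.33, 55.67)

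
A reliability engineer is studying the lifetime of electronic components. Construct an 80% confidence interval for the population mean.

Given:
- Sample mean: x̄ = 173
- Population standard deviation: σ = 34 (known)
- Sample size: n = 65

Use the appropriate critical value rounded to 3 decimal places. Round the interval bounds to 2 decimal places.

The population standard deviation σ is known, so use a z-interval (standard normal critical value).

For 80% confidence, z* = 1.282 (from standard normal table)

Standard error: SE = σ/√n = 34/√65 = 4.217181

Margin of error: E = z* × SE = 1.282 × 4.217181 = 5.4064

Z-interval: x̄ ± E = 173 ± 5.4064 = (167.5936, 178.4064)

Rounded to 2 decimal places:

(167.59, 178.41)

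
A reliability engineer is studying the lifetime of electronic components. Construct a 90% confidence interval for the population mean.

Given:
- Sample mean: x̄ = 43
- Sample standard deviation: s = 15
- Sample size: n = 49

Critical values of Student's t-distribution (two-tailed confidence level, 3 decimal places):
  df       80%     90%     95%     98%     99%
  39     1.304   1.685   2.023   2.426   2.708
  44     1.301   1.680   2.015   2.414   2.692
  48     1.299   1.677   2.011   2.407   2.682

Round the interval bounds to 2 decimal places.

The population standard deviation σ is unknown (only the sample standard deviation s is given), so use a t-interval with df = n - 1 = 49 - 1 = 48.

For 90% confidence with df = 48, t* = 1.677 (from t-table)

Standard error: SE = s/√n = 15/√49 = 2.142857

Margin of error: E = t* × SE = 1.677 × 2.142857 = 3.5936

T-interval: x̄ ± E = 43 ± 3.5936 = (39.4064, 46.5936)

Rounded to 2 decimal places:

(39.41, 46.59)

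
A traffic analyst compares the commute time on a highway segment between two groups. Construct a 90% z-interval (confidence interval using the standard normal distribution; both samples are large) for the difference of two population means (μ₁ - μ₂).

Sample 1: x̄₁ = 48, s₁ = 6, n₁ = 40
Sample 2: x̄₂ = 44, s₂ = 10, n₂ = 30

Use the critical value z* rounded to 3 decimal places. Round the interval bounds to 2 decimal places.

Both samples are large (n₁ = 40 ≥ 30, n₂ = 30 ≥ 30), so a z-interval for the difference of means applies.

Point estimate: x̄₁ - x̄₂ = 48 - 44 = 4

Standard error: SE = √(s₁²/n₁ + s₂²/n₂)
= √(6²/40 + 10²/30)
= √(0.900000 + 3.333333)
= 2.057507

For 90% confidence, z* = 1.645 (from standard normal table)
Margin of error: E = z* × SE = 1.645 × 2.057507 = 3.3846

Z-interval: (x̄₁ - x̄₂) ± E = 4 ± 3.3846 = (0.6154, 7.3846)

Rounded to 2 decimal places:

(0.62, 7.38)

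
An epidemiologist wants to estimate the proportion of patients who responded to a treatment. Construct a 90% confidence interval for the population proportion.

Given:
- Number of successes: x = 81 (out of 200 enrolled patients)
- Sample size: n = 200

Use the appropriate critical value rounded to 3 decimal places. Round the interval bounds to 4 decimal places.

Sample proportion: p̂ = 81/200 = 0.405000

Check conditions for normal approximation:
  np̂ = 81 ≥ 10 ✓
  n(1-p̂) = 119 ≥ 10 ✓

The sample is large enough, so use a z-interval (normal approximation) for the proportion.

For 90% confidence, z* = 1.645 (from standard normal table)

Standard error: SE = √(p̂(1-p̂)/n) = √(0.405000×0.595000/200) = 0.03471131

Margin of error: E = z* × SE = 1.645 × 0.03471131 = 0.057100

Z-interval: p̂ ± E = 0.405000 ± 0.057100 = (0.347900, 0.462100)

Rounded to 4 decimal places:

(0.3479, 0.4621)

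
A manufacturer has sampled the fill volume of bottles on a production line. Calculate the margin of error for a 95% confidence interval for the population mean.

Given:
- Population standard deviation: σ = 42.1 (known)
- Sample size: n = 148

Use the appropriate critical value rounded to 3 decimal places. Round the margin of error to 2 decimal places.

The population standard deviation σ is known, so use the z-interval margin of error formula.

For 95% confidence, z* = 1.96 (from standard normal table)

Margin of error formula for z-interval: E = z* × σ/√n

E = 1.96 × 42.1/√148
  = 1.96 × 3.460599
  = 6.7828

Rounded to 2 decimal places:

6.78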